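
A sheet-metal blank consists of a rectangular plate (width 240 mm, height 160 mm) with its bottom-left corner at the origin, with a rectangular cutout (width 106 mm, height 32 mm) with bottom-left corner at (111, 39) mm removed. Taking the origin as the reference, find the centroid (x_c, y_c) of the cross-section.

plate: A = 240 × 160 = 38400.00, centroid at (120.00, 80.00).
hole: A = −(106 × 32) = -3392.00, centroid at (164.00, 55.00).
ΣA = 35008.00 mm²
ΣAx_c = (38400.00)(120.00) + (-3392.00)(164.00) = 4051712.00 mm³
ΣAy_c = (38400.00)(80.00) + (-3392.00)(55.00) = 2885440.00 mm³
x_c = 4051712.00 / 35008.00 = 115.74 mm
y_c = 2885440.00 / 35008.00 = 82.42 mm

x_c = 115.74 mm, y_c = 82.42 mm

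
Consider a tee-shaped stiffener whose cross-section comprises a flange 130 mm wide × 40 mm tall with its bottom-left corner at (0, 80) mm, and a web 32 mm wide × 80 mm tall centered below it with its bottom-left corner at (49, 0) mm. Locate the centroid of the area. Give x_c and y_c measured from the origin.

Part | A | x̄ᵢ | ȳᵢ | A·x̄ᵢ | A·ȳᵢ
web | 2560.00 | 65.00 | 40.00 | 166400.00 | 102400.00
flange | 5200.00 | 65.00 | 100.00 | 338000.00 | 520000.00
Σ | 7760.00 |  |  | 504400.00 | 622400.00
x_c = 504400.00 / 7760.00 = 65.00 mm
y_c = 622400.00 / 7760.00 = 80.21 mm

x_c = 65.00 mm, y_c = 80.21 mm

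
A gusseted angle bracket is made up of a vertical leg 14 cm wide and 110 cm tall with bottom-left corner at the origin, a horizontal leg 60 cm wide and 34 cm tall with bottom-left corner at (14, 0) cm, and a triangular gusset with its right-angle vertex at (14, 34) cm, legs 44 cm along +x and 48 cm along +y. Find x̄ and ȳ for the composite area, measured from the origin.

vertical leg: A = 14 × 110 = 1540.00, centroid at (7.00, 55.00).
horizontal leg: A = 60 × 34 = 2040.00, centroid at (44.00, 17.00).
gusset: A = ½·44·48 = 1056.00, centroid at (28.67, 50.00).
ΣA = 4636.00 cm², ΣAx̄ = 130812.00 cm³, ΣAȳ = 172180.00 cm³.
x̄ = 130812.00/4636.00 = 28.22 cm; ȳ = 172180.00/4636.00 = 37.14 cm.

x̄ = 28.22 cm, ȳ = 37.14 cm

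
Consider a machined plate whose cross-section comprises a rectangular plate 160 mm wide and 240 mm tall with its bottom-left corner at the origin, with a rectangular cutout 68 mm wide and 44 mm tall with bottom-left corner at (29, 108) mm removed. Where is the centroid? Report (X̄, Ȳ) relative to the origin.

Part | A | x̄ᵢ | ȳᵢ | A·x̄ᵢ | A·ȳᵢ
plate | 38400.00 | 80.00 | 120.00 | 3072000.00 | 4608000.00
hole | -2992.00 | 63.00 | 130.00 | -188496.00 | -388960.00
Σ | 35408.00 |  |  | 2883504.00 | 4219040.00
X̄ = 2883504.00 / 35408.00 = 81.44 mm
Ȳ = 4219040.00 / 35408.00 = 119.15 mm

X̄ = 81.44 mm, Ȳ = 119.15 mm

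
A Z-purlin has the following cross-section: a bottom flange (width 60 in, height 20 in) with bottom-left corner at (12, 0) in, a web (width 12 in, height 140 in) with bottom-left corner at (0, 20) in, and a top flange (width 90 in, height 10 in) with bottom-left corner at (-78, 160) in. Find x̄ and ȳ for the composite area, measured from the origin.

bottom flange: A = 60 × 20 = 1200.00, centroid at (42.00, 10.00).
web: A = 12 × 140 = 1680.00, centroid at (6.00, 90.00).
top flange: A = 90 × 10 = 900.00, centroid at (-33.00, 165.00).
ΣA = 3780.00 in²
ΣAx̄ = (1200.00)(42.00) + (1680.00)(6.00) + (900.00)(-33.00) = 30780.00 in³
ΣAȳ = (1200.00)(10.00) + (1680.00)(90.00) + (900.00)(165.00) = 311700.00 in³
x̄ = 30780.00 / 3780.00 = 8.14 in
ȳ = 311700.00 / 3780.00 = 82.46 in

x̄ = 8.14 in, ȳ = 82.46 in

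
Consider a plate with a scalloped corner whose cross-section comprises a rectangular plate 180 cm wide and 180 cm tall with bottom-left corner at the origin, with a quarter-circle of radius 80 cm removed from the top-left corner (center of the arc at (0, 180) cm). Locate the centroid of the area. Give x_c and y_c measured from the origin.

x_c = 100.29 cm, y_c = 79.71 cm

Part | A | x̄ᵢ | ȳᵢ | A·x̄ᵢ | A·ȳᵢ
plate | 32400.00 | 90.00 | 90.00 | 2916000.00 | 2916000.00
removed quarter-circle | -5026.55 | 33.95 | 146.05 | -170666.67 | -734112.02
Σ | 27373.45 |  |  | 2745333.33 | 2181887.98
x_c = 2745333.33 / 27373.45 = 100.29 cm
y_c = 2181887.98 / 27373.45 = 79.71 cm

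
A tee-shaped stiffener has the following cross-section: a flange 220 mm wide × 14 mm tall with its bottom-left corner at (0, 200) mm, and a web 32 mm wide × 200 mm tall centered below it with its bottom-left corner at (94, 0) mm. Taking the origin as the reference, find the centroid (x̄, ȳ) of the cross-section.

web: A = 32 × 200 = 6400.00, centroid at (110.00, 100.00).
flange: A = 220 × 14 = 3080.00, centroid at (110.00, 207.00).
ΣA = 9480.00 mm², ΣAx̄ = 1042800.00 mm³, ΣAȳ = 1277560.00 mm³.
x̄ = 1042800.00/9480.00 = 110.00 mm; ȳ = 1277560.00/9480.00 = 134.76 mm.

x̄ = 110.00 mm, ȳ = 134.76 mm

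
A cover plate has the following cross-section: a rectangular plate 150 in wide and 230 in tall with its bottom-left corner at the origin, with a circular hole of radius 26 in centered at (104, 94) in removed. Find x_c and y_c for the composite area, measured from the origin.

plate: A = 150 × 230 = 34500.00, centroid at (75.00, 115.00).
hole: A = −π·26² = -2123.72, centroid at (104.00, 94.00).
ΣA = 32376.28 in², ΣAx_c = 2366633.47 in³, ΣAy_c = 3767870.64 in³.
x_c = 2366633.47/32376.28 = 73.10 in; y_c = 3767870.64/32376.28 = 116.38 in.

x_c = 73.10 in, y_c = 116.38 in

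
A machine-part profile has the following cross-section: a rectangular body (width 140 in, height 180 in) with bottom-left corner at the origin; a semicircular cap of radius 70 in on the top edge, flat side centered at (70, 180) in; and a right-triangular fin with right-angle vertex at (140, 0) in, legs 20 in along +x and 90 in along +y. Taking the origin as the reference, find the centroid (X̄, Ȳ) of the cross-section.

Part | A | x̄ᵢ | ȳᵢ | A·x̄ᵢ | A·ȳᵢ
rectangular body | 25200.00 | 70.00 | 90.00 | 1764000.00 | 2268000.00
semicircular top | 7696.90 | 70.00 | 209.71 | 538783.14 | 1614109.03
triangular fin | 900.00 | 146.67 | 30.00 | 132000.00 | 27000.00
Σ | 33796.90 |  |  | 2434783.14 | 3909109.03
X̄ = 2434783.14 / 33796.90 = 72.04 in
Ȳ = 3909109.03 / 33796.90 = 115.66 in

X̄ = 72.04 in, Ȳ = 115.66 in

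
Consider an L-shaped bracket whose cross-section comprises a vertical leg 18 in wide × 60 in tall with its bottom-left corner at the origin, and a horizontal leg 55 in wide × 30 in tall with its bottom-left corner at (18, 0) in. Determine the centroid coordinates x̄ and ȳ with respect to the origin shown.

x̄ = 31.06 in, ȳ = 20.93 in

Part | A | x̄ᵢ | ȳᵢ | A·x̄ᵢ | A·ȳᵢ
vertical leg | 1080.00 | 9.00 | 30.00 | 9720.00 | 32400.00
horizontal leg | 1650.00 | 45.50 | 15.00 | 75075.00 | 24750.00
Σ | 2730.00 |  |  | 84795.00 | 57150.00
x̄ = 84795.00 / 2730.00 = 31.06 in
ȳ = 57150.00 / 2730.00 = 20.93 in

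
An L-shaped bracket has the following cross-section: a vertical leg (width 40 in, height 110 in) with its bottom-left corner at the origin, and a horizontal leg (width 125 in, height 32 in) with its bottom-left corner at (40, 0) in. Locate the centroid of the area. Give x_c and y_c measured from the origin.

Part | A | x̄ᵢ | ȳᵢ | A·x̄ᵢ | A·ȳᵢ
vertical leg | 4400.00 | 20.00 | 55.00 | 88000.00 | 242000.00
horizontal leg | 4000.00 | 102.50 | 16.00 | 410000.00 | 64000.00
Σ | 8400.00 |  |  | 498000.00 | 306000.00
x_c = 498000.00 / 8400.00 = 59.29 in
y_c = 306000.00 / 8400.00 = 36.43 in

x_c = 59.29 in, y_c = 36.43 in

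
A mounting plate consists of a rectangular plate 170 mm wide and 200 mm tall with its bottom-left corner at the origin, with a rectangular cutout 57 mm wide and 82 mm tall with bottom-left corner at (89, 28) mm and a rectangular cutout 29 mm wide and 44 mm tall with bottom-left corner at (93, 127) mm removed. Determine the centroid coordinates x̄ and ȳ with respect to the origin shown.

plate: A = 170 × 200 = 34000.00, centroid at (85.00, 100.00).
hole 1: A = −(57 × 82) = -4674.00, centroid at (117.50, 69.00).
hole 2: A = −(29 × 44) = -1276.00, centroid at (107.50, 149.00).
ΣA = 28050.00 mm², ΣAx̄ = 2203635.00 mm³, ΣAȳ = 2887370.00 mm³.
x̄ = 2203635.00/28050.00 = 78.56 mm; ȳ = 2887370.00/28050.00 = 102.94 mm.

x̄ = 78.56 mm, ȳ = 102.94 mm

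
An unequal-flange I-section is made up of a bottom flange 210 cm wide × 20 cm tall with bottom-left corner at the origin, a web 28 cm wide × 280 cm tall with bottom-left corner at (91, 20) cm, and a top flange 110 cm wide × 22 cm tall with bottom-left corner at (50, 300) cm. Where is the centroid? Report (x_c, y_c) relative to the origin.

bottom flange: A = 210 × 20 = 4200.00, centroid at (105.00, 10.00).
web: A = 28 × 280 = 7840.00, centroid at (105.00, 160.00).
top flange: A = 110 × 22 = 2420.00, centroid at (105.00, 311.00).
ΣA = 14460.00 cm², ΣAx_c = 1518300.00 cm³, ΣAy_c = 2049020.00 cm³.
x_c = 1518300.00/14460.00 = 105.00 cm; y_c = 2049020.00/14460.00 = 141.70 cm.

x_c = 105.00 cm, y_c = 141.70 cm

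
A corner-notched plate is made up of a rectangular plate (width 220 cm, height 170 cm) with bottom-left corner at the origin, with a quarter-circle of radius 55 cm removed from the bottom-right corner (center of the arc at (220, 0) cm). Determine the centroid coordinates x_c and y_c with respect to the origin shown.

x_c = 104.12 cm, y_c = 89.18 cm

plate: A = 220 × 170 = 37400.00, centroid at (110.00, 85.00).
removed quarter-circle: A = −¼π·55² = -2375.83, centroid at (196.66, 23.34).
ΣA = 35024.17 cm²
ΣAx_c = (37400.00)(110.00) + (-2375.83)(196.66) = 3646775.86 cm³
ΣAy_c = (37400.00)(85.00) + (-2375.83)(23.34) = 3123541.67 cm³
x_c = 3646775.86 / 35024.17 = 104.12 cm
y_c = 3123541.67 / 35024.17 = 89.18 cm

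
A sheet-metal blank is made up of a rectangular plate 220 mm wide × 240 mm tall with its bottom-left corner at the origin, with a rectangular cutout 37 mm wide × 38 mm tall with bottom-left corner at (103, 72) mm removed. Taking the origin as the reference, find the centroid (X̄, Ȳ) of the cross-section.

plate: A = 220 × 240 = 52800.00, centroid at (110.00, 120.00).
hole: A = −(37 × 38) = -1406.00, centroid at (121.50, 91.00).
ΣA = 51394.00 mm², ΣAX̄ = 5637171.00 mm³, ΣAȲ = 6208054.00 mm³.
X̄ = 5637171.00/51394.00 = 109.69 mm; Ȳ = 6208054.00/51394.00 = 120.79 mm.

X̄ = 109.69 mm, Ȳ = 120.79 mm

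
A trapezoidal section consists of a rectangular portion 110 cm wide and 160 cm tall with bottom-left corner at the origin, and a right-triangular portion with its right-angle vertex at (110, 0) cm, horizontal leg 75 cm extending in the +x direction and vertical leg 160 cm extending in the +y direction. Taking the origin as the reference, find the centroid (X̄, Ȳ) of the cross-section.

Part | A | x̄ᵢ | ȳᵢ | A·x̄ᵢ | A·ȳᵢ
rectangular portion | 17600.00 | 55.00 | 80.00 | 968000.00 | 1408000.00
triangular portion | 6000.00 | 135.00 | 53.33 | 810000.00 | 320000.00
Σ | 23600.00 |  |  | 1778000.00 | 1728000.00
X̄ = 1778000.00 / 23600.00 = 75.34 cm
Ȳ = 1728000.00 / 23600.00 = 73.22 cm

X̄ = 75.34 cm, Ȳ = 73.22 cm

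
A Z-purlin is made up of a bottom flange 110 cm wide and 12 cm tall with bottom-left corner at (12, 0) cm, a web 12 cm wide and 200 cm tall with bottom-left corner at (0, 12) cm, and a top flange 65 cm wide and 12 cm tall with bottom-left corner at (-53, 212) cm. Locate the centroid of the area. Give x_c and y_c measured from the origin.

bottom flange: A = 110 × 12 = 1320.00, centroid at (67.00, 6.00).
web: A = 12 × 200 = 2400.00, centroid at (6.00, 112.00).
top flange: A = 65 × 12 = 780.00, centroid at (-20.50, 218.00).
ΣA = 4500.00 cm², ΣAx_c = 86850.00 cm³, ΣAy_c = 446760.00 cm³.
x_c = 86850.00/4500.00 = 19.30 cm; y_c = 446760.00/4500.00 = 99.28 cm.

x_c = 19.30 cm, y_c = 99.28 cm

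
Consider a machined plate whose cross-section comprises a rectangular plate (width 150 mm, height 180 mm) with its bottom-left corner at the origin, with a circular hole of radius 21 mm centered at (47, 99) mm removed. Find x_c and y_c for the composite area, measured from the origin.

x_c = 76.51 mm, y_c = 89.51 mm

Part | A | x̄ᵢ | ȳᵢ | A·x̄ᵢ | A·ȳᵢ
plate | 27000.00 | 75.00 | 90.00 | 2025000.00 | 2430000.00
hole | -1385.44 | 47.00 | 99.00 | -65115.79 | -137158.79
Σ | 25614.56 |  |  | 1959884.21 | 2292841.21
x_c = 1959884.21 / 25614.56 = 76.51 mm
y_c = 2292841.21 / 25614.56 = 89.51 mm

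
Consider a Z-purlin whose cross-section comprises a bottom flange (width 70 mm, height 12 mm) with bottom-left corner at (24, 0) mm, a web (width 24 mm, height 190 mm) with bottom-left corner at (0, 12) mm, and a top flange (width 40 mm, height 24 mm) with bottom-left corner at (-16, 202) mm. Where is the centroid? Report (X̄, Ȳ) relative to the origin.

Part | A | x̄ᵢ | ȳᵢ | A·x̄ᵢ | A·ȳᵢ
bottom flange | 840.00 | 59.00 | 6.00 | 49560.00 | 5040.00
web | 4560.00 | 12.00 | 107.00 | 54720.00 | 487920.00
top flange | 960.00 | 4.00 | 214.00 | 3840.00 | 205440.00
Σ | 6360.00 |  |  | 108120.00 | 698400.00
X̄ = 108120.00 / 6360.00 = 17.00 mm
Ȳ = 698400.00 / 6360.00 = 109.81 mm

X̄ = 17.00 mm, Ȳ = 109.81 mm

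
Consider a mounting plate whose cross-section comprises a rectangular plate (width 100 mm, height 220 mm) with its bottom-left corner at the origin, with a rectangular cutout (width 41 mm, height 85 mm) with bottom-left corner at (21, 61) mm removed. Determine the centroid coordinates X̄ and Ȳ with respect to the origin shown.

X̄ = 51.60 mm, Ȳ = 111.22 mm

plate: A = 100 × 220 = 22000.00, centroid at (50.00, 110.00).
hole: A = −(41 × 85) = -3485.00, centroid at (41.50, 103.50).
ΣA = 18515.00 mm²
ΣAX̄ = (22000.00)(50.00) + (-3485.00)(41.50) = 955372.50 mm³
ΣAȲ = (22000.00)(110.00) + (-3485.00)(103.50) = 2059302.50 mm³
X̄ = 955372.50 / 18515.00 = 51.60 mm
Ȳ = 2059302.50 / 18515.00 = 111.22 mm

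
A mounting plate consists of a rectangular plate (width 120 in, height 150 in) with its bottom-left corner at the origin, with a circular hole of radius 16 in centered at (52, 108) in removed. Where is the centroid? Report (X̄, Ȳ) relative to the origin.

plate: A = 120 × 150 = 18000.00, centroid at (60.00, 75.00).
hole: A = −π·16² = -804.25, centroid at (52.00, 108.00).
ΣA = 17195.75 in², ΣAX̄ = 1038179.12 in³, ΣAȲ = 1263141.25 in³.
X̄ = 1038179.12/17195.75 = 60.37 in; Ȳ = 1263141.25/17195.75 = 73.46 in.

X̄ = 60.37 in, Ȳ = 73.46 in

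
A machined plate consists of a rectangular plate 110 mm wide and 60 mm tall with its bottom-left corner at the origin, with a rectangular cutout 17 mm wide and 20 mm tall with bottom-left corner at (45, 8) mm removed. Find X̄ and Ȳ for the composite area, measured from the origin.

X̄ = 55.08 mm, Ȳ = 30.65 mm

plate: A = 110 × 60 = 6600.00, centroid at (55.00, 30.00).
hole: A = −(17 × 20) = -340.00, centroid at (53.50, 18.00).
ΣA = 6260.00 mm², ΣAX̄ = 344810.00 mm³, ΣAȲ = 191880.00 mm³.
X̄ = 344810.00/6260.00 = 55.08 mm; Ȳ = 191880.00/6260.00 = 30.65 mm.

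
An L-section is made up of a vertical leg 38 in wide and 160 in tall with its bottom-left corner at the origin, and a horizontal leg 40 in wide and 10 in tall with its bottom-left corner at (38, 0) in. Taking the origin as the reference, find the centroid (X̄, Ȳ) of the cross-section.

X̄ = 21.41 in, Ȳ = 75.37 in

Part | A | x̄ᵢ | ȳᵢ | A·x̄ᵢ | A·ȳᵢ
vertical leg | 6080.00 | 19.00 | 80.00 | 115520.00 | 486400.00
horizontal leg | 400.00 | 58.00 | 5.00 | 23200.00 | 2000.00
Σ | 6480.00 |  |  | 138720.00 | 488400.00
X̄ = 138720.00 / 6480.00 = 21.41 in
Ȳ = 488400.00 / 6480.00 = 75.37 in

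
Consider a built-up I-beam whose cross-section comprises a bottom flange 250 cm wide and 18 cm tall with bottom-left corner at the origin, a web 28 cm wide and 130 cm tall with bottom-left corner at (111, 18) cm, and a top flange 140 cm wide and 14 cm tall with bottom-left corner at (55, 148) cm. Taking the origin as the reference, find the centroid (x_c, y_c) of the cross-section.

bottom flange: A = 250 × 18 = 4500.00, centroid at (125.00, 9.00).
web: A = 28 × 130 = 3640.00, centroid at (125.00, 83.00).
top flange: A = 140 × 14 = 1960.00, centroid at (125.00, 155.00).
ΣA = 10100.00 cm²
ΣAx_c = (4500.00)(125.00) + (3640.00)(125.00) + (1960.00)(125.00) = 1262500.00 cm³
ΣAy_c = (4500.00)(9.00) + (3640.00)(83.00) + (1960.00)(155.00) = 646420.00 cm³
x_c = 1262500.00 / 10100.00 = 125.00 cm
y_c = 646420.00 / 10100.00 = 64.00 cm

x_c = 125.00 cm, y_c = 64.00 cm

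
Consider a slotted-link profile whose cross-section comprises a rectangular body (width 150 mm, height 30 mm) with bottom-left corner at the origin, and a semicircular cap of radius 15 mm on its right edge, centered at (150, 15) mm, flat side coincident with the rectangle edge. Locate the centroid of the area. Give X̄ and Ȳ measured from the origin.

rectangular body: A = 150 × 30 = 4500.00, centroid at (75.00, 15.00).
semicircular end: A = ½π·15² = 353.43, centroid at (156.37, 15.00).
ΣA = 4853.43 mm², ΣAX̄ = 392764.38 mm³, ΣAȲ = 72801.44 mm³.
X̄ = 392764.38/4853.43 = 80.93 mm; Ȳ = 72801.44/4853.43 = 15.00 mm.

X̄ = 80.93 mm, Ȳ = 15.00 mm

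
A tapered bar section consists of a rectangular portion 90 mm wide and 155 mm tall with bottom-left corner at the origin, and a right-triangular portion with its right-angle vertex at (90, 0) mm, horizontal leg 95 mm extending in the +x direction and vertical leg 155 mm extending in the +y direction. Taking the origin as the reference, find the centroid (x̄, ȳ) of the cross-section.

Part | A | x̄ᵢ | ȳᵢ | A·x̄ᵢ | A·ȳᵢ
rectangular portion | 13950.00 | 45.00 | 77.50 | 627750.00 | 1081125.00
triangular portion | 7362.50 | 121.67 | 51.67 | 895770.83 | 380395.83
Σ | 21312.50 |  |  | 1523520.83 | 1461520.83
x̄ = 1523520.83 / 21312.50 = 71.48 mm
ȳ = 1461520.83 / 21312.50 = 68.58 mm

x̄ = 71.48 mm, ȳ = 68.58 mm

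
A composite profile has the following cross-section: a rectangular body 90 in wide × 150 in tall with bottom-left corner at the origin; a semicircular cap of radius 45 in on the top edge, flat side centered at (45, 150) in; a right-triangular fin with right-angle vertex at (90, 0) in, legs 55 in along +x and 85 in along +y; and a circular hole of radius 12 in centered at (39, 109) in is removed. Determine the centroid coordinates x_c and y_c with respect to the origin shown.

rectangular body: A = 90 × 150 = 13500.00, centroid at (45.00, 75.00).
semicircular top: A = ½π·45² = 3180.86, centroid at (45.00, 169.10).
triangular fin: A = ½·55·85 = 2337.50, centroid at (108.33, 28.33).
hole: A = −π·12² = -452.39, centroid at (39.00, 109.00).
ΣA = 18565.97 in², ΣAx_c = 986224.80 in³, ΣAy_c = 1567298.11 in³.
x_c = 986224.80/18565.97 = 53.12 in; y_c = 1567298.11/18565.97 = 84.42 in.

x_c = 53.12 in, y_c = 84.42 in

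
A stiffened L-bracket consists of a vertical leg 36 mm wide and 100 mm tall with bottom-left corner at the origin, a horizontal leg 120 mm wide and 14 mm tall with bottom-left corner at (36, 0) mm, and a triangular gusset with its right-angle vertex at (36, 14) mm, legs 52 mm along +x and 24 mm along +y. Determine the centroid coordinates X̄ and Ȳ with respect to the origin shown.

X̄ = 43.93 mm, Ȳ = 34.80 mm

vertical leg: A = 36 × 100 = 3600.00, centroid at (18.00, 50.00).
horizontal leg: A = 120 × 14 = 1680.00, centroid at (96.00, 7.00).
gusset: A = ½·52·24 = 624.00, centroid at (53.33, 22.00).
ΣA = 5904.00 mm²
ΣAX̄ = (3600.00)(18.00) + (1680.00)(96.00) + (624.00)(53.33) = 259360.00 mm³
ΣAȲ = (3600.00)(50.00) + (1680.00)(7.00) + (624.00)(22.00) = 205488.00 mm³
X̄ = 259360.00 / 5904.00 = 43.93 mm
Ȳ = 205488.00 / 5904.00 = 34.80 mm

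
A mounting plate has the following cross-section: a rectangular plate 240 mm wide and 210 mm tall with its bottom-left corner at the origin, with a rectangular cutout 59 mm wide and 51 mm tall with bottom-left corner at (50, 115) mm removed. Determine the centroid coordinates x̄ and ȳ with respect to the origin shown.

x̄ = 122.57 mm, ȳ = 102.75 mm

plate: A = 240 × 210 = 50400.00, centroid at (120.00, 105.00).
hole: A = −(59 × 51) = -3009.00, centroid at (79.50, 140.50).
ΣA = 47391.00 mm², ΣAx̄ = 5808784.50 mm³, ΣAȳ = 4869235.50 mm³.
x̄ = 5808784.50/47391.00 = 122.57 mm; ȳ = 4869235.50/47391.00 = 102.75 mm.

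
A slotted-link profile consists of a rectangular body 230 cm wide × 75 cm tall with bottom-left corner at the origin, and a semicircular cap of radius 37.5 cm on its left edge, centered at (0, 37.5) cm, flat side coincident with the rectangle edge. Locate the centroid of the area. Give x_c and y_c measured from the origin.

x_c = 100.14 cm, y_c = 37.50 cm

rectangular body: A = 230 × 75 = 17250.00, centroid at (115.00, 37.50).
semicircular end: A = ½π·37.5² = 2208.93, centroid at (-15.92, 37.50).
ΣA = 19458.93 cm²
ΣAx_c = (17250.00)(115.00) + (2208.93)(-15.92) = 1948593.75 cm³
ΣAy_c = (17250.00)(37.50) + (2208.93)(37.50) = 729709.96 cm³
x_c = 1948593.75 / 19458.93 = 100.14 cm
y_c = 729709.96 / 19458.93 = 37.50 cm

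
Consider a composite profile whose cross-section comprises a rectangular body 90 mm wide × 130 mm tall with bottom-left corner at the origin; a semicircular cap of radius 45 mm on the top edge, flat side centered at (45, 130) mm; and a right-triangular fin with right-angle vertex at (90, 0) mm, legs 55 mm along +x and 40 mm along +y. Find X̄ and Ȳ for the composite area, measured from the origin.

rectangular body: A = 90 × 130 = 11700.00, centroid at (45.00, 65.00).
semicircular top: A = ½π·45² = 3180.86, centroid at (45.00, 149.10).
triangular fin: A = ½·55·40 = 1100.00, centroid at (108.33, 13.33).
ΣA = 15980.86 mm², ΣAX̄ = 788805.48 mm³, ΣAȲ = 1249428.80 mm³.
X̄ = 788805.48/15980.86 = 49.36 mm; Ȳ = 1249428.80/15980.86 = 78.18 mm.

X̄ = 49.36 mm, Ȳ = 78.18 mm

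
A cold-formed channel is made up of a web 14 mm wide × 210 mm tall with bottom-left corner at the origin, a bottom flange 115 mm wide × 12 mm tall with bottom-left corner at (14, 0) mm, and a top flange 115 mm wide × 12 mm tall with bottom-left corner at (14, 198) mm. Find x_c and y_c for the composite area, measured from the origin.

x_c = 38.23 mm, y_c = 105.00 mm

web: A = 14 × 210 = 2940.00, centroid at (7.00, 105.00).
bottom flange: A = 115 × 12 = 1380.00, centroid at (71.50, 6.00).
top flange: A = 115 × 12 = 1380.00, centroid at (71.50, 204.00).
ΣA = 5700.00 mm²
ΣAx_c = (2940.00)(7.00) + (1380.00)(71.50) + (1380.00)(71.50) = 217920.00 mm³
ΣAy_c = (2940.00)(105.00) + (1380.00)(6.00) + (1380.00)(204.00) = 598500.00 mm³
x_c = 217920.00 / 5700.00 = 38.23 mm
y_c = 598500.00 / 5700.00 = 105.00 mm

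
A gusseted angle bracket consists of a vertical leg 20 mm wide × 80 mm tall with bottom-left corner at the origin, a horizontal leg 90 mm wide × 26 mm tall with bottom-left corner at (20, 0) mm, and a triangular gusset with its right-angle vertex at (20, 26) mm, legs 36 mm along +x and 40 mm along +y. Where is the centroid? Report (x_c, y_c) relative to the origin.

x_c = 41.02 mm, y_c = 26.34 mm

Part | A | x̄ᵢ | ȳᵢ | A·x̄ᵢ | A·ȳᵢ
vertical leg | 1600.00 | 10.00 | 40.00 | 16000.00 | 64000.00
horizontal leg | 2340.00 | 65.00 | 13.00 | 152100.00 | 30420.00
gusset | 720.00 | 32.00 | 39.33 | 23040.00 | 28320.00
Σ | 4660.00 |  |  | 191140.00 | 122740.00
x_c = 191140.00 / 4660.00 = 41.02 mm
y_c = 122740.00 / 4660.00 = 26.34 mm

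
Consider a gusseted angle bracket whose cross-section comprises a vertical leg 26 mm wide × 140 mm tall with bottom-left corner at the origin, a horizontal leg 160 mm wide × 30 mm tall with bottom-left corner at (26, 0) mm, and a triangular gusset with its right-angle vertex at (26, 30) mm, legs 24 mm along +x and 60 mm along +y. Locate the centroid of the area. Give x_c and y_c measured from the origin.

vertical leg: A = 26 × 140 = 3640.00, centroid at (13.00, 70.00).
horizontal leg: A = 160 × 30 = 4800.00, centroid at (106.00, 15.00).
gusset: A = ½·24·60 = 720.00, centroid at (34.00, 50.00).
ΣA = 9160.00 mm², ΣAx_c = 580600.00 mm³, ΣAy_c = 362800.00 mm³.
x_c = 580600.00/9160.00 = 63.38 mm; y_c = 362800.00/9160.00 = 39.61 mm.

x_c = 63.38 mm, y_c = 39.61 mm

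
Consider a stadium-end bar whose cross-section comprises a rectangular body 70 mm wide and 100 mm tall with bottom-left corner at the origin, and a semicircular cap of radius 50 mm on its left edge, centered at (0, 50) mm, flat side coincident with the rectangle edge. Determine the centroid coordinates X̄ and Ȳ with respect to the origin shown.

rectangular body: A = 70 × 100 = 7000.00, centroid at (35.00, 50.00).
semicircular end: A = ½π·50² = 3926.99, centroid at (-21.22, 50.00).
ΣA = 10926.99 mm²
ΣAX̄ = (7000.00)(35.00) + (3926.99)(-21.22) = 161666.67 mm³
ΣAȲ = (7000.00)(50.00) + (3926.99)(50.00) = 546349.54 mm³
X̄ = 161666.67 / 10926.99 = 14.80 mm
Ȳ = 546349.54 / 10926.99 = 50.00 mm

X̄ = 14.80 mm, Ȳ = 50.00 mm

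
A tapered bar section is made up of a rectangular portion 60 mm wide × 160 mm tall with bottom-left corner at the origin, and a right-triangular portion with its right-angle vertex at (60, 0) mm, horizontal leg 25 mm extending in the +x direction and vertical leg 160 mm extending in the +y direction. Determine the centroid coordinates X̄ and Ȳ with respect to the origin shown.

rectangular portion: A = 60 × 160 = 9600.00, centroid at (30.00, 80.00).
triangular portion: A = ½·25·160 = 2000.00, centroid at (68.33, 53.33).
ΣA = 11600.00 mm², ΣAX̄ = 424666.67 mm³, ΣAȲ = 874666.67 mm³.
X̄ = 424666.67/11600.00 = 36.61 mm; Ȳ = 874666.67/11600.00 = 75.40 mm.

X̄ = 36.61 mm, Ȳ = 75.40 mm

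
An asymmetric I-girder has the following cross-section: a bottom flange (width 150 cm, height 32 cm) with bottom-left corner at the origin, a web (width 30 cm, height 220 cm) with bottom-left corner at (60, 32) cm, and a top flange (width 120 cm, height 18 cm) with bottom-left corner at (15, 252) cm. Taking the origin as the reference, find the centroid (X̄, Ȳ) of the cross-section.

X̄ = 75.00 cm, Ȳ = 116.35 cm

bottom flange: A = 150 × 32 = 4800.00, centroid at (75.00, 16.00).
web: A = 30 × 220 = 6600.00, centroid at (75.00, 142.00).
top flange: A = 120 × 18 = 2160.00, centroid at (75.00, 261.00).
ΣA = 13560.00 cm²
ΣAX̄ = (4800.00)(75.00) + (6600.00)(75.00) + (2160.00)(75.00) = 1017000.00 cm³
ΣAȲ = (4800.00)(16.00) + (6600.00)(142.00) + (2160.00)(261.00) = 1577760.00 cm³
X̄ = 1017000.00 / 13560.00 = 75.00 cm
Ȳ = 1577760.00 / 13560.00 = 116.35 cm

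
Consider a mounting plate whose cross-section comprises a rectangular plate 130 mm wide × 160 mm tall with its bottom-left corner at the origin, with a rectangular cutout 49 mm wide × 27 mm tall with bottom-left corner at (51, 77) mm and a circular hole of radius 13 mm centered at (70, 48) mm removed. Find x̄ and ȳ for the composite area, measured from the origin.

plate: A = 130 × 160 = 20800.00, centroid at (65.00, 80.00).
hole 1: A = −(49 × 27) = -1323.00, centroid at (75.50, 90.50).
hole 2: A = −π·13² = -530.93, centroid at (70.00, 48.00).
ΣA = 18946.07 mm², ΣAx̄ = 1214948.46 mm³, ΣAȳ = 1518783.90 mm³.
x̄ = 1214948.46/18946.07 = 64.13 mm; ȳ = 1518783.90/18946.07 = 80.16 mm.

x̄ = 64.13 mm, ȳ = 80.16 mm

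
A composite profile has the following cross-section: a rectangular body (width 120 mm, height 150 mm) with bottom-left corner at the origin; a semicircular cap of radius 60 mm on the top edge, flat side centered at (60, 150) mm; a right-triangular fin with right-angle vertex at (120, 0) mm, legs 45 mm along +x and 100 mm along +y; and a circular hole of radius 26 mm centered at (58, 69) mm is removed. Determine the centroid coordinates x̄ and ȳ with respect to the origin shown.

x̄ = 67.27 mm, ȳ = 95.48 mm

rectangular body: A = 120 × 150 = 18000.00, centroid at (60.00, 75.00).
semicircular top: A = ½π·60² = 5654.87, centroid at (60.00, 175.46).
triangular fin: A = ½·45·100 = 2250.00, centroid at (135.00, 33.33).
hole: A = −π·26² = -2123.72, centroid at (58.00, 69.00).
ΣA = 23781.15 mm², ΣAx̄ = 1599866.44 mm³, ΣAȳ = 2270693.57 mm³.
x̄ = 1599866.44/23781.15 = 67.27 mm; ȳ = 2270693.57/23781.15 = 95.48 mm.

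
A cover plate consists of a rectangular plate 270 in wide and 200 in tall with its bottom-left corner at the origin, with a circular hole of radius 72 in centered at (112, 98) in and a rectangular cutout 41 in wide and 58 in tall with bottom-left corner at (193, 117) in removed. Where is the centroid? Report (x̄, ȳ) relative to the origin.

x̄ = 140.32 in, ȳ = 97.83 in

Part | A | x̄ᵢ | ȳᵢ | A·x̄ᵢ | A·ȳᵢ
plate | 54000.00 | 135.00 | 100.00 | 7290000.00 | 5400000.00
hole 1 | -16286.02 | 112.00 | 98.00 | -1824033.83 | -1596029.60
hole 2 | -2378.00 | 213.50 | 146.00 | -507703.00 | -347188.00
Σ | 35335.98 |  |  | 4958263.17 | 3456782.40
x̄ = 4958263.17 / 35335.98 = 140.32 in
ȳ = 3456782.40 / 35335.98 = 97.83 in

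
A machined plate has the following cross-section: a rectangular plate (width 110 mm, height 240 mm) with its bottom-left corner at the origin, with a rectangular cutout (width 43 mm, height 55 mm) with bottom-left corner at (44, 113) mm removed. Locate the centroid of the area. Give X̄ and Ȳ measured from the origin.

plate: A = 110 × 240 = 26400.00, centroid at (55.00, 120.00).
hole: A = −(43 × 55) = -2365.00, centroid at (65.50, 140.50).
ΣA = 24035.00 mm², ΣAX̄ = 1297092.50 mm³, ΣAȲ = 2835717.50 mm³.
X̄ = 1297092.50/24035.00 = 53.97 mm; Ȳ = 2835717.50/24035.00 = 117.98 mm.

X̄ = 53.97 mm, Ȳ = 117.98 mm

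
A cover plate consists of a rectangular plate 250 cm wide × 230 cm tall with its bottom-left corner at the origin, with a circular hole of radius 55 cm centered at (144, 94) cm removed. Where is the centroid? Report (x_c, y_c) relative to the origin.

plate: A = 250 × 230 = 57500.00, centroid at (125.00, 115.00).
hole: A = −π·55² = -9503.32, centroid at (144.00, 94.00).
ΣA = 47996.68 cm²
ΣAx_c = (57500.00)(125.00) + (-9503.32)(144.00) = 5819022.24 cm³
ΣAy_c = (57500.00)(115.00) + (-9503.32)(94.00) = 5719188.13 cm³
x_c = 5819022.24 / 47996.68 = 121.24 cm
y_c = 5719188.13 / 47996.68 = 119.16 cm

x_c = 121.24 cm, y_c = 119.16 cm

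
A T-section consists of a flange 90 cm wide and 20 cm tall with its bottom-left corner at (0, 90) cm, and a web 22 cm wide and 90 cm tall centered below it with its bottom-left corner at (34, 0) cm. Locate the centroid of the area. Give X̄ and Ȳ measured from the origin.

X̄ = 45.00 cm, Ȳ = 71.19 cm

web: A = 22 × 90 = 1980.00, centroid at (45.00, 45.00).
flange: A = 90 × 20 = 1800.00, centroid at (45.00, 100.00).
ΣA = 3780.00 cm²
ΣAX̄ = (1980.00)(45.00) + (1800.00)(45.00) = 170100.00 cm³
ΣAȲ = (1980.00)(45.00) + (1800.00)(100.00) = 269100.00 cm³
X̄ = 170100.00 / 3780.00 = 45.00 cm
Ȳ = 269100.00 / 3780.00 = 71.19 cm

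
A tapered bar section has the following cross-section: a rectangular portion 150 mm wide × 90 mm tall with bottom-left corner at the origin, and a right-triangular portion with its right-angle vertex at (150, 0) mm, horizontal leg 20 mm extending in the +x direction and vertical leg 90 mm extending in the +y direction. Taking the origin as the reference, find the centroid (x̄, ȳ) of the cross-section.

x̄ = 80.10 mm, ȳ = 44.06 mm

rectangular portion: A = 150 × 90 = 13500.00, centroid at (75.00, 45.00).
triangular portion: A = ½·20·90 = 900.00, centroid at (156.67, 30.00).
ΣA = 14400.00 mm², ΣAx̄ = 1153500.00 mm³, ΣAȳ = 634500.00 mm³.
x̄ = 1153500.00/14400.00 = 80.10 mm; ȳ = 634500.00/14400.00 = 44.06 mm.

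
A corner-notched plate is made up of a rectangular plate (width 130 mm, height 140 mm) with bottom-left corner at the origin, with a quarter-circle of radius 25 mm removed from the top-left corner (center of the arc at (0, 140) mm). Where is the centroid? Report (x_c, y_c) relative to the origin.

Part | A | x̄ᵢ | ȳᵢ | A·x̄ᵢ | A·ȳᵢ
plate | 18200.00 | 65.00 | 70.00 | 1183000.00 | 1274000.00
removed quarter-circle | -490.87 | 10.61 | 129.39 | -5208.33 | -63514.01
Σ | 17709.13 |  |  | 1177791.67 | 1210485.99
x_c = 1177791.67 / 17709.13 = 66.51 mm
y_c = 1210485.99 / 17709.13 = 68.35 mm

x_c = 66.51 mm, y_c = 68.35 mm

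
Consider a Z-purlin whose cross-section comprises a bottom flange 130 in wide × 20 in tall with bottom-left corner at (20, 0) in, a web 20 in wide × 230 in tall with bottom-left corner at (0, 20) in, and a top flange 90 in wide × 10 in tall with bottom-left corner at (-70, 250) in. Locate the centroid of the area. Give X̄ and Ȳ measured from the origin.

X̄ = 30.19 in, Ȳ = 108.21 in

Part | A | x̄ᵢ | ȳᵢ | A·x̄ᵢ | A·ȳᵢ
bottom flange | 2600.00 | 85.00 | 10.00 | 221000.00 | 26000.00
web | 4600.00 | 10.00 | 135.00 | 46000.00 | 621000.00
top flange | 900.00 | -25.00 | 255.00 | -22500.00 | 229500.00
Σ | 8100.00 |  |  | 244500.00 | 876500.00
X̄ = 244500.00 / 8100.00 = 30.19 in
Ȳ = 876500.00 / 8100.00 = 108.21 in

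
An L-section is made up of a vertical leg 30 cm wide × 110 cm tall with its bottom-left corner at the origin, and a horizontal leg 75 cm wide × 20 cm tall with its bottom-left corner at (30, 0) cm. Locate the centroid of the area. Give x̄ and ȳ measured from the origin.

x̄ = 31.41 cm, ȳ = 40.94 cm

vertical leg: A = 30 × 110 = 3300.00, centroid at (15.00, 55.00).
horizontal leg: A = 75 × 20 = 1500.00, centroid at (67.50, 10.00).
ΣA = 4800.00 cm², ΣAx̄ = 150750.00 cm³, ΣAȳ = 196500.00 cm³.
x̄ = 150750.00/4800.00 = 31.41 cm; ȳ = 196500.00/4800.00 = 40.94 cm.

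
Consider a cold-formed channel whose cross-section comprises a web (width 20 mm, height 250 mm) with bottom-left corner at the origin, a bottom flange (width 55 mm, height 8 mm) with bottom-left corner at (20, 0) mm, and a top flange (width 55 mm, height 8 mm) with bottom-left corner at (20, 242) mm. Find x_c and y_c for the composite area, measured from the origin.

web: A = 20 × 250 = 5000.00, centroid at (10.00, 125.00).
bottom flange: A = 55 × 8 = 440.00, centroid at (47.50, 4.00).
top flange: A = 55 × 8 = 440.00, centroid at (47.50, 246.00).
ΣA = 5880.00 mm²
ΣAx_c = (5000.00)(10.00) + (440.00)(47.50) + (440.00)(47.50) = 91800.00 mm³
ΣAy_c = (5000.00)(125.00) + (440.00)(4.00) + (440.00)(246.00) = 735000.00 mm³
x_c = 91800.00 / 5880.00 = 15.61 mm
y_c = 735000.00 / 5880.00 = 125.00 mm

x_c = 15.61 mm, y_c = 125.00 mm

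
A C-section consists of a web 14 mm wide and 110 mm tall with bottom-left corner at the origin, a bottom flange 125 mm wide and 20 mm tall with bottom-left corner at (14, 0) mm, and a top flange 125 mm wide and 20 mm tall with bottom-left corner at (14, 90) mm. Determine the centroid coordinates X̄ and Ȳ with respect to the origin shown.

X̄ = 60.13 mm, Ȳ = 55.00 mm

Part | A | x̄ᵢ | ȳᵢ | A·x̄ᵢ | A·ȳᵢ
web | 1540.00 | 7.00 | 55.00 | 10780.00 | 84700.00
bottom flange | 2500.00 | 76.50 | 10.00 | 191250.00 | 25000.00
top flange | 2500.00 | 76.50 | 100.00 | 191250.00 | 250000.00
Σ | 6540.00 |  |  | 393280.00 | 359700.00
X̄ = 393280.00 / 6540.00 = 60.13 mm
Ȳ = 359700.00 / 6540.00 = 55.00 mm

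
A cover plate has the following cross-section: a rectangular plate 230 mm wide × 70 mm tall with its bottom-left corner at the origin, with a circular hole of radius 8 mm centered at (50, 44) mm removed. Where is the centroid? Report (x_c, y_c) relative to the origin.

plate: A = 230 × 70 = 16100.00, centroid at (115.00, 35.00).
hole: A = −π·8² = -201.06, centroid at (50.00, 44.00).
ΣA = 15898.94 mm², ΣAx_c = 1841446.90 mm³, ΣAy_c = 554653.28 mm³.
x_c = 1841446.90/15898.94 = 115.82 mm; y_c = 554653.28/15898.94 = 34.89 mm.

x_c = 115.82 mm, y_c = 34.89 mm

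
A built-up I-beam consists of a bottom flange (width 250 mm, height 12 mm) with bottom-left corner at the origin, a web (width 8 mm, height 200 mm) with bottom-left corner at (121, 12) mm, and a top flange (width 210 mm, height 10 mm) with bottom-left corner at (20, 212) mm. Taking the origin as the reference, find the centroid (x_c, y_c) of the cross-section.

x_c = 125.00 mm, y_c = 97.45 mm

bottom flange: A = 250 × 12 = 3000.00, centroid at (125.00, 6.00).
web: A = 8 × 200 = 1600.00, centroid at (125.00, 112.00).
top flange: A = 210 × 10 = 2100.00, centroid at (125.00, 217.00).
ΣA = 6700.00 mm²
ΣAx_c = (3000.00)(125.00) + (1600.00)(125.00) + (2100.00)(125.00) = 837500.00 mm³
ΣAy_c = (3000.00)(6.00) + (1600.00)(112.00) + (2100.00)(217.00) = 652900.00 mm³
x_c = 837500.00 / 6700.00 = 125.00 mm
y_c = 652900.00 / 6700.00 = 97.45 mm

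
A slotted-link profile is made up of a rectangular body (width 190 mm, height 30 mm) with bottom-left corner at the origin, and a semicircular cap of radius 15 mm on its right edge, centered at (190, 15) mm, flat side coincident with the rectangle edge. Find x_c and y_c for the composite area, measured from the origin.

rectangular body: A = 190 × 30 = 5700.00, centroid at (95.00, 15.00).
semicircular end: A = ½π·15² = 353.43, centroid at (196.37, 15.00).
ΣA = 6053.43 mm², ΣAx_c = 610901.54 mm³, ΣAy_c = 90801.44 mm³.
x_c = 610901.54/6053.43 = 100.92 mm; y_c = 90801.44/6053.43 = 15.00 mm.

x_c = 100.92 mm, y_c = 15.00 mm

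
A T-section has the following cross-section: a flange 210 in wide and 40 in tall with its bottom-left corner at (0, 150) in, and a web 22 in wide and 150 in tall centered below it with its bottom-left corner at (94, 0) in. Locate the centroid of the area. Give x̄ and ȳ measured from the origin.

web: A = 22 × 150 = 3300.00, centroid at (105.00, 75.00).
flange: A = 210 × 40 = 8400.00, centroid at (105.00, 170.00).
ΣA = 11700.00 in², ΣAx̄ = 1228500.00 in³, ΣAȳ = 1675500.00 in³.
x̄ = 1228500.00/11700.00 = 105.00 in; ȳ = 1675500.00/11700.00 = 143.21 in.

x̄ = 105.00 in, ȳ = 143.21 in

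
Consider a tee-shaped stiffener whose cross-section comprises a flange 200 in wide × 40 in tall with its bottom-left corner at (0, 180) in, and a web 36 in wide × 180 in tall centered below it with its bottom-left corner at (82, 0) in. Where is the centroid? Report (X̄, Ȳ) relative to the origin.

web: A = 36 × 180 = 6480.00, centroid at (100.00, 90.00).
flange: A = 200 × 40 = 8000.00, centroid at (100.00, 200.00).
ΣA = 14480.00 in², ΣAX̄ = 1448000.00 in³, ΣAȲ = 2183200.00 in³.
X̄ = 1448000.00/14480.00 = 100.00 in; Ȳ = 2183200.00/14480.00 = 150.77 in.

X̄ = 100.00 in, Ȳ = 150.77 in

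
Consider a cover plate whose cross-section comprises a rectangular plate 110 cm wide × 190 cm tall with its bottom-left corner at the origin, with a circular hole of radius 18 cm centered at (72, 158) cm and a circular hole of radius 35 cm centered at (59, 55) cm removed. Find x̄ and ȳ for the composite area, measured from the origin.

x̄ = 52.96 cm, ȳ = 100.60 cm

plate: A = 110 × 190 = 20900.00, centroid at (55.00, 95.00).
hole 1: A = −π·18² = -1017.88, centroid at (72.00, 158.00).
hole 2: A = −π·35² = -3848.45, centroid at (59.00, 55.00).
ΣA = 16033.67 cm², ΣAx̄ = 849154.32 cm³, ΣAȳ = 1613010.78 cm³.
x̄ = 849154.32/16033.67 = 52.96 cm; ȳ = 1613010.78/16033.67 = 100.60 cm.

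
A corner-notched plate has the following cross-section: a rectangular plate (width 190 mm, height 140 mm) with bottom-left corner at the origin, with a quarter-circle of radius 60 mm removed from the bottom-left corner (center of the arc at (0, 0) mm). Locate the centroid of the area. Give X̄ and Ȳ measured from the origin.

X̄ = 103.27 mm, Ȳ = 75.30 mm

Part | A | x̄ᵢ | ȳᵢ | A·x̄ᵢ | A·ȳᵢ
plate | 26600.00 | 95.00 | 70.00 | 2527000.00 | 1862000.00
removed quarter-circle | -2827.43 | 25.46 | 25.46 | -72000.00 | -72000.00
Σ | 23772.57 |  |  | 2455000.00 | 1790000.00
X̄ = 2455000.00 / 23772.57 = 103.27 mm
Ȳ = 1790000.00 / 23772.57 = 75.30 mm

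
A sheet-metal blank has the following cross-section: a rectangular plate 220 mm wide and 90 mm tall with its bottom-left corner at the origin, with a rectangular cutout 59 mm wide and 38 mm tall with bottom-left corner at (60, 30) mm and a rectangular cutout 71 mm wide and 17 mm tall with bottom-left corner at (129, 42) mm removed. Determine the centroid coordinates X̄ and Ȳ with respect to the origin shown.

X̄ = 108.79 mm, Ȳ = 44.05 mm

plate: A = 220 × 90 = 19800.00, centroid at (110.00, 45.00).
hole 1: A = −(59 × 38) = -2242.00, centroid at (89.50, 49.00).
hole 2: A = −(71 × 17) = -1207.00, centroid at (164.50, 50.50).
ΣA = 16351.00 mm², ΣAX̄ = 1778789.50 mm³, ΣAȲ = 720188.50 mm³.
X̄ = 1778789.50/16351.00 = 108.79 mm; Ȳ = 720188.50/16351.00 = 44.05 mm.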